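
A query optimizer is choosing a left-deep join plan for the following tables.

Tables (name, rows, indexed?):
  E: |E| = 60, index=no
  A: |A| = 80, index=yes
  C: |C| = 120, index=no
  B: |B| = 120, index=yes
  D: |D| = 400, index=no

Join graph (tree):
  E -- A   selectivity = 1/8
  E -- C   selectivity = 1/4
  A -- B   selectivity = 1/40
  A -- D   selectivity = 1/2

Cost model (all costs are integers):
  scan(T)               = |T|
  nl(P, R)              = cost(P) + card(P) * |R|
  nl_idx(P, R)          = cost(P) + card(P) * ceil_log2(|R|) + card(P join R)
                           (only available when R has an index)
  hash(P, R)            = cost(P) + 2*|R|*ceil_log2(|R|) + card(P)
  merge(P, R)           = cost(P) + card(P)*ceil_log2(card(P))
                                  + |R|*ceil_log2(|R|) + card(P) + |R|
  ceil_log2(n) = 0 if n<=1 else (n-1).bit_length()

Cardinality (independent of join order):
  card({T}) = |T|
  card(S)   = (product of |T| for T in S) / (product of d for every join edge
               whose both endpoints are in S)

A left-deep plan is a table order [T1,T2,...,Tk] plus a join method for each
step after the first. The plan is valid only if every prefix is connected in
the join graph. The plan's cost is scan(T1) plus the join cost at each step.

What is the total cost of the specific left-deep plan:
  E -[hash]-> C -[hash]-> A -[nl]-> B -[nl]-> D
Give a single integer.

step 1: scan E: cost=60, card=60
step 2: join C via hash
    card(P join C) = 60*120/(4) = 1800
    cost = 60 + 2*120*7 + 60 = 1800
step 3: join A via hash
    card(P join A) = 1800*80/(8) = 18000
    cost = 1800 + 2*80*7 + 1800 = 4720
step 4: join B via nl
    card(P join B) = 18000*120/(40) = 54000
    cost = 4720 + 18000*120 = 2164720
step 5: join D via nl
    card(P join D) = 54000*400/(2) = 10800000
    cost = 2164720 + 54000*400 = 23764720

23764720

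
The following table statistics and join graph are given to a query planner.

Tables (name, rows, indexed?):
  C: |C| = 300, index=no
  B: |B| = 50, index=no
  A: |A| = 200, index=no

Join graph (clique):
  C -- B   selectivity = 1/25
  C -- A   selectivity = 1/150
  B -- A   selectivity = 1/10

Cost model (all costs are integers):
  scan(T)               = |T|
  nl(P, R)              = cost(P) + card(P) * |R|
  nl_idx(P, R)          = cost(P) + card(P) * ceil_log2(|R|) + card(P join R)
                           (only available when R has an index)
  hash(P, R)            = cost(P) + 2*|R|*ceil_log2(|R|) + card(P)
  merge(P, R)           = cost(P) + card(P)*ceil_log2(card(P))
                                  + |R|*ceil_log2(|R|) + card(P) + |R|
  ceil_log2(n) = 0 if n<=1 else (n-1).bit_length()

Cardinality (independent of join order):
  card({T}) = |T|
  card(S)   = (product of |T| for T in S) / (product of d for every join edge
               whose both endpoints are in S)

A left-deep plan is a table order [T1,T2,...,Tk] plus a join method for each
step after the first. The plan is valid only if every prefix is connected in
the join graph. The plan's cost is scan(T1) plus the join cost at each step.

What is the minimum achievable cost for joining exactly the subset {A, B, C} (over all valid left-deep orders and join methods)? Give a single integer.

4800

Selinger DP over subsets of {A,B,C}:
  {C}: scan cost=300, card=300
  {B}: scan cost=50, card=50
  {A}: scan cost=200, card=200
  {BC}: card=600; try (B,hash)→1200, (C,merge)→3400, (B,merge)→3650, (C,hash)→5500, (C,nl)→15050, (B,nl)→15300; best=1200 via (B,hash)
  {AC}: card=400; try (A,hash)→3800, (C,merge)→5000, (A,merge)→5100, (C,hash)→5800, (C,nl)→60200, (A,nl)→60300; best=3800 via (A,hash)
  {AB}: card=1000; try (B,hash)→1000, (A,merge)→2200, (B,merge)→2350, (A,hash)→3300, (A,nl)→10050, (B,nl)→10200; best=1000 via (B,hash)
  {ABC}: card=80; try (B,hash)→4800, (A,hash)→5000, (C,hash)→7400, (B,merge)→8150, (A,merge)→9600, (C,merge)→15000 …(+3); best=4800 via (B,hash)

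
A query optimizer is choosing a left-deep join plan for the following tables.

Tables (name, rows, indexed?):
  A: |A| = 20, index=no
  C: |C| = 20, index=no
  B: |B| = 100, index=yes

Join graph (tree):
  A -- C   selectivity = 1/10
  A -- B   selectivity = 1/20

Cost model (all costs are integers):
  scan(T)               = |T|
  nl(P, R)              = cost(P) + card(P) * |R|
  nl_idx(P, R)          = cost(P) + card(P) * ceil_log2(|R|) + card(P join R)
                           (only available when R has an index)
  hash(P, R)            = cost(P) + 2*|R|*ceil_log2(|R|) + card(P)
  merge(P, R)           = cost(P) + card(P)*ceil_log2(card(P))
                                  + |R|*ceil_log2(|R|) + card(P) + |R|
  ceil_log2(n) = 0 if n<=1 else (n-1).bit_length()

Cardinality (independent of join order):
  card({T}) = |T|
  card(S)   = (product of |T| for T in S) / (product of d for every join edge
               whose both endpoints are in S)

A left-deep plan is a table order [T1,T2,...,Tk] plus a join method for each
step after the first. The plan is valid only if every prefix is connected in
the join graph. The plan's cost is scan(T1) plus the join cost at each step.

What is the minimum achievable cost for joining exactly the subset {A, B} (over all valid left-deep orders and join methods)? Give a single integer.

Selinger DP over subsets of {A,B}:
  {A}: scan cost=20, card=20
  {B}: scan cost=100, card=100
  {AB}: card=100; try (B,nl_idx)→260, (A,hash)→400, (B,merge)→940, (A,merge)→1020, (B,hash)→1440, (B,nl)→2020 …(+1); best=260 via (B,nl_idx)

260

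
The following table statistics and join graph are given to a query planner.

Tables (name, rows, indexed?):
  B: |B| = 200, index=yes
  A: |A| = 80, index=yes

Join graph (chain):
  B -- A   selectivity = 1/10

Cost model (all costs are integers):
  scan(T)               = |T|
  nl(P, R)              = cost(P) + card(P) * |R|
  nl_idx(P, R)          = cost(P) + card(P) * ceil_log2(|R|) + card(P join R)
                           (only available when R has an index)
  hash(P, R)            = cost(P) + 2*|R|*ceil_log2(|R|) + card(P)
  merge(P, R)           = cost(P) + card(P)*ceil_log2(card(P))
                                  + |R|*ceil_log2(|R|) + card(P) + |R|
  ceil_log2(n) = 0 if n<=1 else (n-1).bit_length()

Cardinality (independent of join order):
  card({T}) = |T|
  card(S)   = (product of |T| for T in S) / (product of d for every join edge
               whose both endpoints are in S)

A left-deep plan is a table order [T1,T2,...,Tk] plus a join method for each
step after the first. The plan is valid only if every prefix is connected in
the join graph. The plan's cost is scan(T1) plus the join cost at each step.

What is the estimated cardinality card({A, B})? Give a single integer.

Tables in S: A(80), B(200)
Edges inside S: B-A(d=10)
numerator = 80 * 200 = 16000
denominator = 10 = 10
card(S) = 16000 / 10 = 1600

1600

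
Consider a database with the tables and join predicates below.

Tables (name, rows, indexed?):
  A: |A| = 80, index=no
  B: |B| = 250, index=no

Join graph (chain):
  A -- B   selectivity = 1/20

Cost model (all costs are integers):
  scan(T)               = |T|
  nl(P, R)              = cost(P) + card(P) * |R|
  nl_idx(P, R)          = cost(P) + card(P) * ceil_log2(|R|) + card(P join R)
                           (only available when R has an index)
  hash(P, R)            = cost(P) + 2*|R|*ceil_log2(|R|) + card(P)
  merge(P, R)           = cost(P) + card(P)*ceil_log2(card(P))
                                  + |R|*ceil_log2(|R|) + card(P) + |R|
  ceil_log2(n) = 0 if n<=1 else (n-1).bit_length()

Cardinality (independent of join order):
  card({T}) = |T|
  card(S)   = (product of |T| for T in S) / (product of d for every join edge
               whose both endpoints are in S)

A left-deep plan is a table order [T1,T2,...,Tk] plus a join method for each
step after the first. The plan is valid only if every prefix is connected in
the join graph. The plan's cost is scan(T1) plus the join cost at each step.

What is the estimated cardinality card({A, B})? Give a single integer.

Tables in S: A(80), B(250)
Edges inside S: A-B(d=20)
numerator = 80 * 250 = 20000
denominator = 20 = 20
card(S) = 20000 / 20 = 1000

1000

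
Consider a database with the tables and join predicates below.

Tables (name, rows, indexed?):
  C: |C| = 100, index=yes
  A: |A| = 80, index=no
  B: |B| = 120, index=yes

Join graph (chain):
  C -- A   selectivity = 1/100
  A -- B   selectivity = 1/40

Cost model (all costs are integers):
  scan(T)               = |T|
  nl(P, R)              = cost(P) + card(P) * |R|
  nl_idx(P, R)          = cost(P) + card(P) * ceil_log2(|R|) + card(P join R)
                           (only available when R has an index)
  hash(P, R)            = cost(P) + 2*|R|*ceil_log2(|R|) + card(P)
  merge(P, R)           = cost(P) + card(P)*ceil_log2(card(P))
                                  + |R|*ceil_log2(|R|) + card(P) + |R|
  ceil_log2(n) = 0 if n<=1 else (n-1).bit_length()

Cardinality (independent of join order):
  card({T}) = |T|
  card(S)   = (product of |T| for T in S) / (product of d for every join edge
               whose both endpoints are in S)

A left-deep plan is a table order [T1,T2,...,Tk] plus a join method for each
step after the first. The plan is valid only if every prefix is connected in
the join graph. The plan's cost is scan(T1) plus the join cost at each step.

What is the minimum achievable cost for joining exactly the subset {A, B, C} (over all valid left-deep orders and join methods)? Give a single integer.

Selinger DP over subsets of {A,B,C}:
  {C}: scan cost=100, card=100
  {A}: scan cost=80, card=80
  {B}: scan cost=120, card=120
  {AC}: card=80; try (C,nl_idx)→720, (A,hash)→1320, (C,merge)→1520, (A,merge)→1540, (C,hash)→1560, (C,nl)→8080 …(+1); best=720 via (C,nl_idx)
  {AB}: card=240; try (B,nl_idx)→880, (A,hash)→1360, (B,merge)→1680, (A,merge)→1720, (B,hash)→1840, (B,nl)→9680 …(+1); best=880 via (B,nl_idx)
  {ABC}: card=240; try (B,nl_idx)→1520, (B,merge)→2320, (B,hash)→2480, (C,hash)→2520, (C,nl_idx)→2800, (C,merge)→3840 …(+2); best=1520 via (B,nl_idx)

1520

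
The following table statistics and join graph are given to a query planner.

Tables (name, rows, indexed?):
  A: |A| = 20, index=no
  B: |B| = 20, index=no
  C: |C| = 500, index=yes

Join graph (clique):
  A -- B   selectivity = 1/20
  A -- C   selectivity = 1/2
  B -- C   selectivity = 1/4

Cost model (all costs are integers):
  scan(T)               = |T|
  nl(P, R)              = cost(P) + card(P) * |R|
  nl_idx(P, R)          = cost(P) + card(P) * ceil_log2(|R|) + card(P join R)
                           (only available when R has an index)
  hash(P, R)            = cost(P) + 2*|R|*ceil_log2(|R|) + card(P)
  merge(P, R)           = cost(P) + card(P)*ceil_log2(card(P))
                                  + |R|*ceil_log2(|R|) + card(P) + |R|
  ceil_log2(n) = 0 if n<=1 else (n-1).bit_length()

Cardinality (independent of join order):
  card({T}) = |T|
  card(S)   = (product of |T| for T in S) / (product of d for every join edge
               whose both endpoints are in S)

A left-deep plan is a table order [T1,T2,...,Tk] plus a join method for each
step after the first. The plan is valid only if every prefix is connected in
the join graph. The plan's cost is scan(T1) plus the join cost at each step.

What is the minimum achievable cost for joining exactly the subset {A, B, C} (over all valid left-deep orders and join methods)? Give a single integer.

Selinger DP over subsets of {A,B,C}:
  {A}: scan cost=20, card=20
  {B}: scan cost=20, card=20
  {C}: scan cost=500, card=500
  {AB}: card=20; try (B,hash)→240, (A,hash)→240, (B,merge)→260, (A,merge)→260, (B,nl)→420, (A,nl)→420; best=240 via (B,hash)
  {AC}: card=5000; try (A,hash)→1200, (C,merge)→5140, (C,nl_idx)→5200, (A,merge)→5620, (C,hash)→9040, (C,nl)→10020 …(+1); best=1200 via (A,hash)
  {BC}: card=2500; try (B,hash)→1200, (C,nl_idx)→2700, (C,merge)→5140, (B,merge)→5620, (C,hash)→9040, (C,nl)→10020 …(+1); best=1200 via (B,hash)
  {ABC}: card=1250; try (C,nl_idx)→1670, (A,hash)→3900, (C,merge)→5360, (B,hash)→6400, (C,hash)→9260, (C,nl)→10240 …(+4); best=1670 via (C,nl_idx)

1670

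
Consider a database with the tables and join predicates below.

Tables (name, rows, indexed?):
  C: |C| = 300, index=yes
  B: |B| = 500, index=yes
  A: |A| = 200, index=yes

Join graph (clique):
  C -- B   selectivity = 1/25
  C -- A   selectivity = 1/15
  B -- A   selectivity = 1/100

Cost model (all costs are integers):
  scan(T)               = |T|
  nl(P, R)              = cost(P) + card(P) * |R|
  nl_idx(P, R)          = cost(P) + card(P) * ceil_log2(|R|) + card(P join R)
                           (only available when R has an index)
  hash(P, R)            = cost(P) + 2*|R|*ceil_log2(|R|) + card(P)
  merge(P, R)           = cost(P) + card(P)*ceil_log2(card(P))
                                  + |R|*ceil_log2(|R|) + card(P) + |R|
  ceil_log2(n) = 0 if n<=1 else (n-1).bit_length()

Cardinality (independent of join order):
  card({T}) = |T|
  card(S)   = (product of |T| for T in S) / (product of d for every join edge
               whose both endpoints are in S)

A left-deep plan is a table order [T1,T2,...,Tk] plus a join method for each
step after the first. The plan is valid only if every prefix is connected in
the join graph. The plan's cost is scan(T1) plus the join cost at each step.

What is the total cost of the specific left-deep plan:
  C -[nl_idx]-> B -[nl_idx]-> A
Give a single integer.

step 1: scan C: cost=300, card=300
step 2: join B via nl_idx
    card(P join B) = 300*500/(25) = 6000
    cost = 300 + 300*9 + 6000 = 9000
step 3: join A via nl_idx
    card(P join A) = 6000*200/(15*100) = 800
    cost = 9000 + 6000*8 + 800 = 57800

57800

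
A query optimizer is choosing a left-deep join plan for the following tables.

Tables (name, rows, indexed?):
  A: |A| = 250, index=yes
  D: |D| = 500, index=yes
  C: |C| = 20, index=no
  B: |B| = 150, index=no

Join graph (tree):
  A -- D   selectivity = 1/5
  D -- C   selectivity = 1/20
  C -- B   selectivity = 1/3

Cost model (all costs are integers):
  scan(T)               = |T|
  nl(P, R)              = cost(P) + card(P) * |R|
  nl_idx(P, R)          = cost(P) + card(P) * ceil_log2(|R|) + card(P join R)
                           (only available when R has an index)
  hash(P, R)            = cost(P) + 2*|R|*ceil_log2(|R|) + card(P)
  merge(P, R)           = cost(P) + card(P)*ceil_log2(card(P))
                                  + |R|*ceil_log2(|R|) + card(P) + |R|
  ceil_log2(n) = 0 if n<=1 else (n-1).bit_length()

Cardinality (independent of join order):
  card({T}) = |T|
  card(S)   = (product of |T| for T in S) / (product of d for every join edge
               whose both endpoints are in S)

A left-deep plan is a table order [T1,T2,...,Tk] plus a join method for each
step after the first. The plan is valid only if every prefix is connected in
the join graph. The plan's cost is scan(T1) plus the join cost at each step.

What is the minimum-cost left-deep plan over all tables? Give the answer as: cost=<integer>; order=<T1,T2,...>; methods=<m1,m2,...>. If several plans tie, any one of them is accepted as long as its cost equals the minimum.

cost=32600; order=C,D,A,B; methods=nl_idx,hash,hash

Selinger DP (subsets sized 1..n):
  {A}: scan cost=250, card=250
  {D}: scan cost=500, card=500
  {C}: scan cost=20, card=20
  {B}: scan cost=150, card=150
  {AD}: card=25000; try (A,hash)→5000, (D,merge)→7500, (A,merge)→7750, (D,hash)→9500, (D,nl_idx)→27500, (A,nl_idx)→29500 …(+2); best=5000 via (A,hash)
  {CD}: card=500; try (D,nl_idx)→700, (C,hash)→1200, (D,merge)→5140, (C,merge)→5620, (D,hash)→9040, (D,nl)→10020 …(+1); best=700 via (D,nl_idx)
  {BC}: card=1000; try (C,hash)→500, (B,merge)→1490, (C,merge)→1620, (B,hash)→2440, (B,nl)→3020, (C,nl)→3150; best=500 via (C,hash)
  {ACD}: card=25000; try (A,hash)→5200, (A,merge)→7950, (A,nl_idx)→29700, (C,hash)→30200, (A,nl)→125700, (C,merge)→405120 …(+1); best=5200 via (A,hash)
  {BCD}: card=25000; try (B,hash)→3600, (B,merge)→7050, (D,hash)→10500, (D,merge)→16500, (D,nl_idx)→34500, (B,nl)→75700 …(+1); best=3600 via (B,hash)
  {ABCD}: card=1250000; try (B,hash)→32600, (A,hash)→32600, (A,merge)→405850, (B,merge)→406550, (A,nl_idx)→1453600, (B,nl)→3755200 …(+1); best=32600 via (B,hash)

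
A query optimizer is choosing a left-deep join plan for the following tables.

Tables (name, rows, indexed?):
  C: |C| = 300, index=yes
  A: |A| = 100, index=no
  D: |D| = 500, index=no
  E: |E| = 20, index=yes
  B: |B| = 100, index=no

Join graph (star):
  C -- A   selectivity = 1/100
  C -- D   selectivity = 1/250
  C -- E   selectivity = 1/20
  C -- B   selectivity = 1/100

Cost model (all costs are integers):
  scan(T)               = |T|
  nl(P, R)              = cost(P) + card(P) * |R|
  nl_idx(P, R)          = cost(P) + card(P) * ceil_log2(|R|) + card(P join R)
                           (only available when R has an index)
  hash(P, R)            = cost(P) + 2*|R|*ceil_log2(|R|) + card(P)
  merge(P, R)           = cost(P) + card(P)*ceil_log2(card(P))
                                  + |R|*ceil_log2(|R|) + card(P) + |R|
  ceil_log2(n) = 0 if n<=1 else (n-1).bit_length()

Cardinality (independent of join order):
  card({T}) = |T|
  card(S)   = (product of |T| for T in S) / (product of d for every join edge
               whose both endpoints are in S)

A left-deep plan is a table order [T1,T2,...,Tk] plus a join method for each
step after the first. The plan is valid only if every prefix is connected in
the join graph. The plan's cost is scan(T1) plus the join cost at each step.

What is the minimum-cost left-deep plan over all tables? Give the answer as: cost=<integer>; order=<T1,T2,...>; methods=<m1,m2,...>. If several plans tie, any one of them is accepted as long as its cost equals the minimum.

cost=10400; order=D,C,A,B,E; methods=nl_idx,hash,hash,hash

Selinger DP (subsets sized 1..n):
  {C}: scan cost=300, card=300
  {A}: scan cost=100, card=100
  {D}: scan cost=500, card=500
  {E}: scan cost=20, card=20
  {B}: scan cost=100, card=100
  {AC}: card=300; try (C,nl_idx)→1300, (A,hash)→2000, (C,merge)→3900, (A,merge)→4100, (C,hash)→5600, (C,nl)→30100 …(+1); best=1300 via (C,nl_idx)
  {CD}: card=600; try (C,nl_idx)→5600, (C,hash)→6400, (D,merge)→8300, (C,merge)→8500, (D,hash)→9600, (D,nl)→150300 …(+1); best=5600 via (C,nl_idx)
  {CE}: card=300; try (C,nl_idx)→500, (E,hash)→800, (E,nl_idx)→2100, (C,merge)→3140, (E,merge)→3420, (C,hash)→5440 …(+2); best=500 via (C,nl_idx)
  {BC}: card=300; try (C,nl_idx)→1300, (B,hash)→2000, (C,merge)→3900, (B,merge)→4100, (C,hash)→5600, (C,nl)→30100 …(+1); best=1300 via (C,nl_idx)
  {ACD}: card=600; try (A,hash)→7600, (D,merge)→9300, (D,hash)→10600, (A,merge)→13000, (A,nl)→65600, (D,nl)→151300; best=7600 via (A,hash)
  {ACE}: card=300; try (E,hash)→1800, (A,hash)→2200, (E,nl_idx)→3100, (A,merge)→4300, (E,merge)→4420, (E,nl)→7300 …(+1); best=1800 via (E,hash)
  {ABC}: card=300; try (B,hash)→3000, (A,hash)→3000, (B,merge)→5100, (A,merge)→5100, (B,nl)→31300, (A,nl)→31300; best=3000 via (B,hash)
  {CDE}: card=600; try (E,hash)→6400, (D,merge)→8500, (E,nl_idx)→9200, (D,hash)→9800, (E,merge)→12320, (E,nl)→17600 …(+1); best=6400 via (E,hash)
  {BCD}: card=600; try (B,hash)→7600, (D,merge)→9300, (D,hash)→10600, (B,merge)→13000, (B,nl)→65600, (D,nl)→151300; best=7600 via (B,hash)
  {BCE}: card=300; try (E,hash)→1800, (B,hash)→2200, (E,nl_idx)→3100, (B,merge)→4300, (E,merge)→4420, (E,nl)→7300 …(+1); best=1800 via (E,hash)
  {ACDE}: card=600; try (E,hash)→8400, (A,hash)→8400, (D,merge)→9800, (D,hash)→11100, (E,nl_idx)→11200, (A,merge)→13800 …(+4); best=8400 via (E,hash)
  {ABCD}: card=600; try (B,hash)→9600, (A,hash)→9600, (D,merge)→11000, (D,hash)→12300, (B,merge)→15000, (A,merge)→15000 …(+3); best=9600 via (B,hash)
  {ABCE}: card=300; try (E,hash)→3500, (B,hash)→3500, (A,hash)→3500, (E,nl_idx)→4800, (B,merge)→5600, (A,merge)→5600 …(+4); best=3500 via (E,hash)
  {BCDE}: card=600; try (E,hash)→8400, (B,hash)→8400, (D,merge)→9800, (D,hash)→11100, (E,nl_idx)→11200, (B,merge)→13800 …(+4); best=8400 via (E,hash)
  {ABCDE}: card=600; try (E,hash)→10400, (B,hash)→10400, (A,hash)→10400, (D,merge)→11500, (D,hash)→12800, (E,nl_idx)→13200 …(+7); best=10400 via (E,hash)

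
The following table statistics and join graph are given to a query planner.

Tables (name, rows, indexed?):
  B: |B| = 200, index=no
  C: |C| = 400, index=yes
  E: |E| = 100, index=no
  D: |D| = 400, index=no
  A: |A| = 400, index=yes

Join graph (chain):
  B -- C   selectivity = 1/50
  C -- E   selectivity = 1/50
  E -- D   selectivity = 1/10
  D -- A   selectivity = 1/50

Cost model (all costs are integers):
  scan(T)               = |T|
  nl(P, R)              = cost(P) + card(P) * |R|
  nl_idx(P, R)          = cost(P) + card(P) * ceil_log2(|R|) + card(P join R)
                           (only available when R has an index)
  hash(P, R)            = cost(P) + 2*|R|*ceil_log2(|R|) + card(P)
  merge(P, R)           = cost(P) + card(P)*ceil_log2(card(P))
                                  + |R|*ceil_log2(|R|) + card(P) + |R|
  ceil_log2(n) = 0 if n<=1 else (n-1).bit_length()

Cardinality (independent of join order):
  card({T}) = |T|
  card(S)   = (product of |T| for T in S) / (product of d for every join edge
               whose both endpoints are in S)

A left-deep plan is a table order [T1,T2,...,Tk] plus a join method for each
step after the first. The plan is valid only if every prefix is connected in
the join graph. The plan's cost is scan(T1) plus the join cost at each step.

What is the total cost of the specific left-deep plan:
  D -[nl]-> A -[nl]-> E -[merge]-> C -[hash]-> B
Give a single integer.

step 1: scan D: cost=400, card=400
step 2: join A via nl
    card(P join A) = 400*400/(50) = 3200
    cost = 400 + 400*400 = 160400
step 3: join E via nl
    card(P join E) = 3200*100/(10) = 32000
    cost = 160400 + 3200*100 = 480400
step 4: join C via merge
    card(P join C) = 32000*400/(50) = 256000
    cost = 480400 + 32000*15 + 400*9 + 32000 + 400 = 996400
step 5: join B via hash
    card(P join B) = 256000*200/(50) = 1024000
    cost = 996400 + 2*200*8 + 256000 = 1255600

1255600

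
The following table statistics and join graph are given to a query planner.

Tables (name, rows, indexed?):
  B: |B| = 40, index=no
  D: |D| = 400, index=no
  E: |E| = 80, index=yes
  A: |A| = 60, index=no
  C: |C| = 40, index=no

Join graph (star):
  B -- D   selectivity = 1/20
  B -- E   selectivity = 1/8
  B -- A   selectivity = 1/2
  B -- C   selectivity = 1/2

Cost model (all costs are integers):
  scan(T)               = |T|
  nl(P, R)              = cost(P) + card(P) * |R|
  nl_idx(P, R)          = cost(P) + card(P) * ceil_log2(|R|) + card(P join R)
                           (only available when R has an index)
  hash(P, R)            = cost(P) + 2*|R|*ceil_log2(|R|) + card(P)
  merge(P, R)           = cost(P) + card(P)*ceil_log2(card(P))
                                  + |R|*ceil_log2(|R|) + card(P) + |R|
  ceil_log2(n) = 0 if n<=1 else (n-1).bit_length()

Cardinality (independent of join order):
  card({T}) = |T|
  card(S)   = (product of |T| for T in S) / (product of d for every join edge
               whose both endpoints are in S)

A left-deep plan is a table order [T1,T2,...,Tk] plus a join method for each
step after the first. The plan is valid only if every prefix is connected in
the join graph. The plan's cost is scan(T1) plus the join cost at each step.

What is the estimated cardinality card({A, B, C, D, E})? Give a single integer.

4800000

Tables in S: A(60), B(40), C(40), D(400), E(80)
Edges inside S: B-D(d=20), B-E(d=8), B-A(d=2), B-C(d=2)
numerator = 60 * 40 * 40 * 400 * 80 = 3072000000
denominator = 20 * 8 * 2 * 2 = 640
card(S) = 3072000000 / 640 = 4800000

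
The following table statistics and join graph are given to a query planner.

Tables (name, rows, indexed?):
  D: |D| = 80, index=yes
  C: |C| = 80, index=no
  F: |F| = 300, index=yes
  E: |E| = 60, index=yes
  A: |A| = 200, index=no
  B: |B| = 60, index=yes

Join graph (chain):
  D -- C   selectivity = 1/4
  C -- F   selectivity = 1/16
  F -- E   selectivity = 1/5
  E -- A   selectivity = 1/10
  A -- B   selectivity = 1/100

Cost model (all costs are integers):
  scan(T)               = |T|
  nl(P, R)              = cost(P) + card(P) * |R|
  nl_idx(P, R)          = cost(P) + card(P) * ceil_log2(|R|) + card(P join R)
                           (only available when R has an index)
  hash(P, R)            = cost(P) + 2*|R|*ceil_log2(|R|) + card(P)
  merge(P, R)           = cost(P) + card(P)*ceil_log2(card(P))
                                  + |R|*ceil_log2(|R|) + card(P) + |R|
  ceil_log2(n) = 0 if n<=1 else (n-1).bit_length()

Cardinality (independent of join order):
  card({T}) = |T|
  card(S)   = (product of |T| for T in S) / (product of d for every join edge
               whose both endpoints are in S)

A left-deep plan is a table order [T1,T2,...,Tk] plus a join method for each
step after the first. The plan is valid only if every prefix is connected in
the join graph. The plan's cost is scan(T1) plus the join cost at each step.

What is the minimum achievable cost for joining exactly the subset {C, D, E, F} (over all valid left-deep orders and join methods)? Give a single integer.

Selinger DP over subsets of {C,D,E,F}:
  {D}: scan cost=80, card=80
  {C}: scan cost=80, card=80
  {F}: scan cost=300, card=300
  {E}: scan cost=60, card=60
  {CD}: card=1600; try (D,hash)→1280, (C,hash)→1280, (D,merge)→1360, (C,merge)→1360, (D,nl_idx)→2240, (D,nl)→6480 …(+1); best=1280 via (D,hash)
  {CF}: card=1500; try (C,hash)→1720, (F,nl_idx)→2300, (F,merge)→3720, (C,merge)→3940, (F,hash)→5560, (F,nl)→24080 …(+1); best=1720 via (C,hash)
  {EF}: card=3600; try (E,hash)→1320, (F,merge)→3480, (E,merge)→3720, (F,nl_idx)→4200, (F,hash)→5520, (E,nl_idx)→5700 …(+2); best=1320 via (E,hash)
  {CDF}: card=30000; try (D,hash)→4340, (F,hash)→8280, (D,merge)→20360, (F,merge)→23480, (D,nl_idx)→42220, (F,nl_idx)→45680 …(+2); best=4340 via (D,hash)
  {CEF}: card=18000; try (E,hash)→3940, (C,hash)→6040, (E,merge)→20140, (E,nl_idx)→28720, (C,merge)→48760, (E,nl)→91720 …(+1); best=3940 via (E,hash)
  {CDEF}: card=360000; try (D,hash)→23060, (E,hash)→35060, (D,merge)→292580, (E,merge)→484760, (D,nl_idx)→489940, (E,nl_idx)→544340 …(+2); best=23060 via (D,hash)

23060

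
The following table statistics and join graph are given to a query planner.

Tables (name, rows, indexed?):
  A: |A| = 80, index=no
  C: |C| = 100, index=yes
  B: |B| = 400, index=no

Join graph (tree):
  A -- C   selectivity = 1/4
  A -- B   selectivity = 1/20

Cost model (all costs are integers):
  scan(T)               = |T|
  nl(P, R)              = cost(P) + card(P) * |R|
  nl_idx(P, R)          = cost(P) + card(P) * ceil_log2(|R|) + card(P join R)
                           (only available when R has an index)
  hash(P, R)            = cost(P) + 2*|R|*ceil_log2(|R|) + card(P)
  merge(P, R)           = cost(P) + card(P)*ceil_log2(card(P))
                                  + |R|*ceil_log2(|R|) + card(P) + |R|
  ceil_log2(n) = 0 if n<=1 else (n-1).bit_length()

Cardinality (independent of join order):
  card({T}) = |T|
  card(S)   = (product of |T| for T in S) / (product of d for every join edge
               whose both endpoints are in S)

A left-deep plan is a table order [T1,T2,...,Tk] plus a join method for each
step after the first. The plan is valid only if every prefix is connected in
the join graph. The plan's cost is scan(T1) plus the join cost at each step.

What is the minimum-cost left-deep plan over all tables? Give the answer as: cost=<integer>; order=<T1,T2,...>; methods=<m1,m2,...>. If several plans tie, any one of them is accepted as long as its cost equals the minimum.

Selinger DP (subsets sized 1..n):
  {A}: scan cost=80, card=80
  {C}: scan cost=100, card=100
  {B}: scan cost=400, card=400
  {AC}: card=2000; try (A,hash)→1320, (C,merge)→1520, (A,merge)→1540, (C,hash)→1560, (C,nl_idx)→2640, (C,nl)→8080 …(+1); best=1320 via (A,hash)
  {AB}: card=1600; try (A,hash)→1920, (B,merge)→4720, (A,merge)→5040, (B,hash)→7360, (B,nl)→32080, (A,nl)→32400; best=1920 via (A,hash)
  {ABC}: card=40000; try (C,hash)→4920, (B,hash)→10520, (C,merge)→21920, (B,merge)→29320, (C,nl_idx)→53120, (C,nl)→161920 …(+1); best=4920 via (C,hash)

cost=4920; order=B,A,C; methods=hash,hash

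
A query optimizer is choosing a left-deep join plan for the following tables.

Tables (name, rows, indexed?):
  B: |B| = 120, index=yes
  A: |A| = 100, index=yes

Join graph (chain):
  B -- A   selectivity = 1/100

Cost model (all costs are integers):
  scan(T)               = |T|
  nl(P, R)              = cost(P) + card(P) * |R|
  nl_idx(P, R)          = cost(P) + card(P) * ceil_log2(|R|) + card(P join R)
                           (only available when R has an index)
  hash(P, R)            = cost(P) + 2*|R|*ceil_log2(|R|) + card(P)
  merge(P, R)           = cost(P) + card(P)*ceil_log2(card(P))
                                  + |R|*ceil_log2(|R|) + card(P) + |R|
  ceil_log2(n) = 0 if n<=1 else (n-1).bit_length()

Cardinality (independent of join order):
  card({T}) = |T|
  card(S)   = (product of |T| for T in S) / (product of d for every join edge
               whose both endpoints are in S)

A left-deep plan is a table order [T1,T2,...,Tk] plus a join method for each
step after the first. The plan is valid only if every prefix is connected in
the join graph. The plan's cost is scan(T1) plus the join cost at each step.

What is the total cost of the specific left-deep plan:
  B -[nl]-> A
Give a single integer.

12120

step 1: scan B: cost=120, card=120
step 2: join A via nl
    card(P join A) = 120*100/(100) = 120
    cost = 120 + 120*100 = 12120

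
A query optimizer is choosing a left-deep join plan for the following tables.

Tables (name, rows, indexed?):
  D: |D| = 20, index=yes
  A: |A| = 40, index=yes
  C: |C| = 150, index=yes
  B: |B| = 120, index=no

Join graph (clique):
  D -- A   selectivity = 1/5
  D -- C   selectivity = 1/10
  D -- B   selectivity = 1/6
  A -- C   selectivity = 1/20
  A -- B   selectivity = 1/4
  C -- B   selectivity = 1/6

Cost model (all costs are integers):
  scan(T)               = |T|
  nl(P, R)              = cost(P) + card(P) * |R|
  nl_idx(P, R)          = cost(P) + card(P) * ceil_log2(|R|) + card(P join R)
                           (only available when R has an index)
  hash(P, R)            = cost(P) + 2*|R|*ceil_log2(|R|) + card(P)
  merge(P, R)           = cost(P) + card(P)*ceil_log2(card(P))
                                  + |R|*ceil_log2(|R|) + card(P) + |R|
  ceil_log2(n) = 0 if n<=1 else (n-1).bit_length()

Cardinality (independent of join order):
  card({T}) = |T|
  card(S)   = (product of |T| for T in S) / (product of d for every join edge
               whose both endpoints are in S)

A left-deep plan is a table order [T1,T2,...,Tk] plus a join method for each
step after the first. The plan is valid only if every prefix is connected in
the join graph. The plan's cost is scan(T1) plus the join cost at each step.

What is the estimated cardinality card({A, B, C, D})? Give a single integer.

Tables in S: A(40), B(120), C(150), D(20)
Edges inside S: D-A(d=5), D-C(d=10), D-B(d=6), A-C(d=20), A-B(d=4), C-B(d=6)
numerator = 40 * 120 * 150 * 20 = 14400000
denominator = 5 * 10 * 6 * 20 * 4 * 6 = 144000
card(S) = 14400000 / 144000 = 100

100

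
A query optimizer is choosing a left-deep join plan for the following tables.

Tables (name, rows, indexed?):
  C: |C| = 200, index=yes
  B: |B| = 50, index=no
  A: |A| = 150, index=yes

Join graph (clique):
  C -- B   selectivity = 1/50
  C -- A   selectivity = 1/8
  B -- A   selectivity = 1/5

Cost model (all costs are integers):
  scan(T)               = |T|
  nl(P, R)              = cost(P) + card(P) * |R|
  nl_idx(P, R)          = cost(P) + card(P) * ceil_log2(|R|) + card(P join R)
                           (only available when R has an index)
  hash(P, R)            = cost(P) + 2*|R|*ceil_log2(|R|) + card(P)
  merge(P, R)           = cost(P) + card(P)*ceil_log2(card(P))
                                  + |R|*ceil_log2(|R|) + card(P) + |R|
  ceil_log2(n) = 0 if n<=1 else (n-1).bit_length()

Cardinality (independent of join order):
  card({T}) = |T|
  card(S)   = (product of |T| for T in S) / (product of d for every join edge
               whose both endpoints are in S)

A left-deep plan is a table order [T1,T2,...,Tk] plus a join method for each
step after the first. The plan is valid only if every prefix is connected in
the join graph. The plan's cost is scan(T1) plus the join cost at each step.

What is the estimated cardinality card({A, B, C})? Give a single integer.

750

Tables in S: A(150), B(50), C(200)
Edges inside S: C-B(d=50), C-A(d=8), B-A(d=5)
numerator = 150 * 50 * 200 = 1500000
denominator = 50 * 8 * 5 = 2000
card(S) = 1500000 / 2000 = 750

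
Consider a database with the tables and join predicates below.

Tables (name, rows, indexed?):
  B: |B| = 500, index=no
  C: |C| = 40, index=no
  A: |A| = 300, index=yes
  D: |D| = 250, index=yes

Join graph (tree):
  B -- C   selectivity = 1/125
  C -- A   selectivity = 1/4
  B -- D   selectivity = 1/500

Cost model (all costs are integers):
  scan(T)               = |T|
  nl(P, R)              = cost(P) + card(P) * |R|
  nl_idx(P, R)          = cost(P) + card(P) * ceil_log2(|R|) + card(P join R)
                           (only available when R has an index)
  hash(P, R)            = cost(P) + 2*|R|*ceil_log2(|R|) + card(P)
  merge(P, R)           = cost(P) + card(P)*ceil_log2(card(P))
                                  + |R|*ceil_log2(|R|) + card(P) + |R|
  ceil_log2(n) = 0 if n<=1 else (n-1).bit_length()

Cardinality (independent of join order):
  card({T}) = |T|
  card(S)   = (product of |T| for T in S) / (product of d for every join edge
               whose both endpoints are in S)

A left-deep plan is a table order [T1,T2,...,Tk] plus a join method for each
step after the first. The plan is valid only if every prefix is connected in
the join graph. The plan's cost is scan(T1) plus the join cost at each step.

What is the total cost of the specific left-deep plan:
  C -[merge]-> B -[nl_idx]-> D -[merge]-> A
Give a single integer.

step 1: scan C: cost=40, card=40
step 2: join B via merge
    card(P join B) = 40*500/(125) = 160
    cost = 40 + 40*6 + 500*9 + 40 + 500 = 5320
step 3: join D via nl_idx
    card(P join D) = 160*250/(500) = 80
    cost = 5320 + 160*8 + 80 = 6680
step 4: join A via merge
    card(P join A) = 80*300/(4) = 6000
    cost = 6680 + 80*7 + 300*9 + 80 + 300 = 10320

10320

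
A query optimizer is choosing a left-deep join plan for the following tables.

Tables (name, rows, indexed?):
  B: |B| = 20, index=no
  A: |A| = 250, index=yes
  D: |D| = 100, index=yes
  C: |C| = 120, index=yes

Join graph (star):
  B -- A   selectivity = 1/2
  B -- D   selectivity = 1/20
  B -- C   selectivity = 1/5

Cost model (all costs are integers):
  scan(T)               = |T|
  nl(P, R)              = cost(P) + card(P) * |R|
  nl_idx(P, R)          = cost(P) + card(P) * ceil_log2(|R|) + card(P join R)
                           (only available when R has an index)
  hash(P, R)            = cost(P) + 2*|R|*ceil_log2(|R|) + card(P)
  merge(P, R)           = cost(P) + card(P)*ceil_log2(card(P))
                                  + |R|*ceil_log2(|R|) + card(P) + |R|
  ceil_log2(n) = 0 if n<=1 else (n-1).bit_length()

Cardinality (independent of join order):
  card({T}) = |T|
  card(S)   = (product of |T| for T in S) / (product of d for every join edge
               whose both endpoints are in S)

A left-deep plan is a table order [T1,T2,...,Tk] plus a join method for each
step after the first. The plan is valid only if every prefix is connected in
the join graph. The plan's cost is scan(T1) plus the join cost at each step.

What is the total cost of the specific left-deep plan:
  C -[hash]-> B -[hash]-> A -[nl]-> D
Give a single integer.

step 1: scan C: cost=120, card=120
step 2: join B via hash
    card(P join B) = 120*20/(5) = 480
    cost = 120 + 2*20*5 + 120 = 440
step 3: join A via hash
    card(P join A) = 480*250/(2) = 60000
    cost = 440 + 2*250*8 + 480 = 4920
step 4: join D via nl
    card(P join D) = 60000*100/(20) = 300000
    cost = 4920 + 60000*100 = 6004920

6004920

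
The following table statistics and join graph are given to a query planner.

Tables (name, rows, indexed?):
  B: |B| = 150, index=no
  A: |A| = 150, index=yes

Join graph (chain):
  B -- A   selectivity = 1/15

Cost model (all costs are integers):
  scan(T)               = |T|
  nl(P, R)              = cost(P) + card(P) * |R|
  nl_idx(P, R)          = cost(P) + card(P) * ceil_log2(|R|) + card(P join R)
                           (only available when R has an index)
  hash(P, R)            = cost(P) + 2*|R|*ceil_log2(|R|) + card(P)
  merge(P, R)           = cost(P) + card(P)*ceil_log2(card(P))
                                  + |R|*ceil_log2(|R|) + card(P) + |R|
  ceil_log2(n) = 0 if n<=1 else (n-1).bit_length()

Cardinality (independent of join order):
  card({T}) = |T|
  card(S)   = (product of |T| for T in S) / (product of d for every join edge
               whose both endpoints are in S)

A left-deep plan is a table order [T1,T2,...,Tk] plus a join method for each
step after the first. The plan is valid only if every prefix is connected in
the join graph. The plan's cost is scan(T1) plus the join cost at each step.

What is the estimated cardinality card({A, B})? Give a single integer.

1500

Tables in S: A(150), B(150)
Edges inside S: B-A(d=15)
numerator = 150 * 150 = 22500
denominator = 15 = 15
card(S) = 22500 / 15 = 1500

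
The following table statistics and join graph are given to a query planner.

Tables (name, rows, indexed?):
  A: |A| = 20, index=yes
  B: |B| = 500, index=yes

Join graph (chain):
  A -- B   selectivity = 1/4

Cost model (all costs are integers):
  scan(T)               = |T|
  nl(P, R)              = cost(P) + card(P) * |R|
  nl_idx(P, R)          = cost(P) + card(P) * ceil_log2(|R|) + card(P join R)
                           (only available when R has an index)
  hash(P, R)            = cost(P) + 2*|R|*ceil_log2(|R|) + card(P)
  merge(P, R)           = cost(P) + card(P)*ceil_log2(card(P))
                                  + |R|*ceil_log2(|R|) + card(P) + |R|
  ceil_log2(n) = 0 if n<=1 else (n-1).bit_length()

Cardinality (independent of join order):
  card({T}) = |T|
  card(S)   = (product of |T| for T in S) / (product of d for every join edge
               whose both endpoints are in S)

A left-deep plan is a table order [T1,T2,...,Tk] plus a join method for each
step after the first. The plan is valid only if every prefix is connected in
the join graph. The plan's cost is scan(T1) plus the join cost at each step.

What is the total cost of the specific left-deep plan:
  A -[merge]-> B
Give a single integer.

5140

step 1: scan A: cost=20, card=20
step 2: join B via merge
    card(P join B) = 20*500/(4) = 2500
    cost = 20 + 20*5 + 500*9 + 20 + 500 = 5140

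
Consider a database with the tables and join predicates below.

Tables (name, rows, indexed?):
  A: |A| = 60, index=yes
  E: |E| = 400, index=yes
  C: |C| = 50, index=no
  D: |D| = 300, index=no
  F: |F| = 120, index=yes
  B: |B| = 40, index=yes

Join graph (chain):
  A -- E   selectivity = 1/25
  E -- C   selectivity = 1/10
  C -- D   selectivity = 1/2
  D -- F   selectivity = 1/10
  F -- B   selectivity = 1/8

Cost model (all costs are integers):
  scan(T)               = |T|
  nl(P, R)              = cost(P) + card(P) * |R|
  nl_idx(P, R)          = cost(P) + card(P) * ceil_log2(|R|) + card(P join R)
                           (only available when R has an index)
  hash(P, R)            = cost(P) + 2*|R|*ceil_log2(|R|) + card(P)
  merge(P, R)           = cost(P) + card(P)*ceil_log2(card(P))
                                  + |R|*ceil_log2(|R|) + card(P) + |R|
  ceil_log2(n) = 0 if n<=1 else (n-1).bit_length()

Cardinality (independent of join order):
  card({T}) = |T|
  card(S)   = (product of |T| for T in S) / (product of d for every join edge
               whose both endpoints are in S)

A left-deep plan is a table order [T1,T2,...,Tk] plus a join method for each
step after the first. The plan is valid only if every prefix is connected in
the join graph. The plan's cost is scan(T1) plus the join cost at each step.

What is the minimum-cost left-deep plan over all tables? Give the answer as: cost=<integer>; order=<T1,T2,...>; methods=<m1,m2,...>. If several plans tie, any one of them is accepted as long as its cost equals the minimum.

Selinger DP (subsets sized 1..n):
  {A}: scan cost=60, card=60
  {E}: scan cost=400, card=400
  {C}: scan cost=50, card=50
  {D}: scan cost=300, card=300
  {F}: scan cost=120, card=120
  {B}: scan cost=40, card=40
  {AE}: card=960; try (A,hash)→1520, (E,nl_idx)→1560, (A,nl_idx)→3760, (E,merge)→4480, (A,merge)→4820, (E,hash)→7320 …(+2); best=1520 via (A,hash)
  {CE}: card=2000; try (C,hash)→1400, (E,nl_idx)→2500, (E,merge)→4400, (C,merge)→4750, (E,hash)→7300, (E,nl)→20050 …(+1); best=1400 via (C,hash)
  {CD}: card=7500; try (C,hash)→1200, (D,merge)→3400, (C,merge)→3650, (D,hash)→5500, (D,nl)→15050, (C,nl)→15300; best=1200 via (C,hash)
  {DF}: card=3600; try (F,hash)→2280, (D,merge)→4080, (F,merge)→4260, (D,hash)→5640, (F,nl_idx)→6000, (D,nl)→36120 …(+1); best=2280 via (F,hash)
  {BF}: card=600; try (B,hash)→720, (F,nl_idx)→920, (F,merge)→1280, (B,merge)→1360, (B,nl_idx)→1440, (F,hash)→1760 …(+2); best=720 via (B,hash)
  {ACE}: card=4800; try (C,hash)→3080, (A,hash)→4120, (C,merge)→12430, (A,nl_idx)→18200, (A,merge)→25820, (C,nl)→49520 …(+1); best=3080 via (C,hash)
  {CDE}: card=300000; try (D,hash)→8800, (E,hash)→15900, (D,merge)→28400, (E,merge)→110200, (E,nl_idx)→368700, (D,nl)→601400 …(+1); best=8800 via (D,hash)
  {CDF}: card=90000; try (C,hash)→6480, (F,hash)→10380, (C,merge)→49430, (F,merge)→107160, (F,nl_idx)→143700, (C,nl)→182280 …(+1); best=6480 via (C,hash)
  {BDF}: card=18000; try (B,hash)→6360, (D,hash)→6720, (D,merge)→10320, (B,nl_idx)→41880, (B,merge)→49360, (B,nl)→146280 …(+1); best=6360 via (B,hash)
  {ACDE}: card=720000; try (D,hash)→13280, (D,merge)→73280, (A,hash)→309520, (D,nl)→1443080, (A,nl_idx)→2528800, (A,merge)→6009220 …(+1); best=13280 via (D,hash)
  {CDEF}: card=3600000; try (E,hash)→103680, (F,hash)→310480, (E,merge)→1630480, (E,nl_idx)→4416480, (F,nl_idx)→5708800, (F,merge)→6009760 …(+2); best=103680 via (E,hash)
  {BCDF}: card=450000; try (C,hash)→24960, (B,hash)→96960, (C,merge)→294710, (C,nl)→906360, (B,nl_idx)→996480, (B,merge)→1626760 …(+1); best=24960 via (C,hash)
  {ACDEF}: card=8640000; try (F,hash)→734960, (A,hash)→3704400, (F,nl_idx)→13693280, (F,merge)→15134240, (A,nl_idx)→30343680, (A,merge)→82904100 …(+2); best=734960 via (F,hash)
  {BCDEF}: card=18000000; try (E,hash)→482160, (B,hash)→3704160, (E,merge)→9028960, (E,nl_idx)→22074960, (B,nl_idx)→39703680, (B,merge)→82903960 …(+2); best=482160 via (E,hash)
  {ABCDEF}: card=43200000; try (B,hash)→9375440, (A,hash)→18482880, (B,nl_idx)→95774960, (A,nl_idx)→151682160, (B,merge)→216735240, (B,nl)→346334960 …(+2); best=9375440 via (B,hash)

cost=9375440; order=E,A,C,D,F,B; methods=hash,hash,hash,hash,hash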